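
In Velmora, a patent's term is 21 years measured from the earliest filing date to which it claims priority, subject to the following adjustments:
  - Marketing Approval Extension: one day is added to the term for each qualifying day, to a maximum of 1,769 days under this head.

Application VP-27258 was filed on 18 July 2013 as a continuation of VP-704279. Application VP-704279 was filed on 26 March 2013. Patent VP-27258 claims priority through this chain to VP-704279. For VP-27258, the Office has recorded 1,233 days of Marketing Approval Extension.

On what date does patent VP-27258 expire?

August 10, 2037

Earliest priority filing: 26 March 2013.
Base term: 26 March 2013 + 21 years → 26 March 2034.
Marketing Approval Extension: 1233 days (within the 1769-day cap) → +1233 days → 10 August 2037.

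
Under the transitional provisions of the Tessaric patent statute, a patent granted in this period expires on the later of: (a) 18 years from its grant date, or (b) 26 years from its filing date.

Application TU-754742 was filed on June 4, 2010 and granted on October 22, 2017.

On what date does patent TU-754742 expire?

(a) grant + 18 years → 22 October 2035.
(b) filing + 26 years → 4 June 2036.
Later of the two: 4 June 2036.

June 4, 2036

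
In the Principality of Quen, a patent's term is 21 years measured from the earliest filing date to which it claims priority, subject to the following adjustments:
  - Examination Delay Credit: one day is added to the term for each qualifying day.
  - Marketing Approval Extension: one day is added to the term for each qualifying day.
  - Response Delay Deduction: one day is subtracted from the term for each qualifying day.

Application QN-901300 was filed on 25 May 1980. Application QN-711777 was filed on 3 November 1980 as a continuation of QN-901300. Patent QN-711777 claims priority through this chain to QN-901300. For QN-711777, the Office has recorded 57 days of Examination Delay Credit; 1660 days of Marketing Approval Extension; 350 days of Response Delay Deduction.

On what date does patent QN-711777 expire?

Earliest priority filing: 25 May 1980.
Base term: 25 May 1980 + 21 years → 25 May 2001.
Examination Delay Credit: +57 days → 21 July 2001.
Marketing Approval Extension: +1660 days → 5 February 2006.
Response Delay Deduction: −350 days → 20 February 2005.

February 20, 2005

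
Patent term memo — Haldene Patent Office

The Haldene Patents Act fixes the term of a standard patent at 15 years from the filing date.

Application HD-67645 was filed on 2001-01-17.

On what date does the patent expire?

2016-01-17

Filing date + 15 years → 17 January 2016.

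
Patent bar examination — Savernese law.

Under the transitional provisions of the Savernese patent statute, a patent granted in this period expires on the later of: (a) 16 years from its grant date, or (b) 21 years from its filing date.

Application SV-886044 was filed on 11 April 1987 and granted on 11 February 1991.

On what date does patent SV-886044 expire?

April 11, 2008

(a) grant + 16 years → 11 February 2007.
(b) filing + 21 years → 11 April 2008.
Later of the two: 11 April 2008.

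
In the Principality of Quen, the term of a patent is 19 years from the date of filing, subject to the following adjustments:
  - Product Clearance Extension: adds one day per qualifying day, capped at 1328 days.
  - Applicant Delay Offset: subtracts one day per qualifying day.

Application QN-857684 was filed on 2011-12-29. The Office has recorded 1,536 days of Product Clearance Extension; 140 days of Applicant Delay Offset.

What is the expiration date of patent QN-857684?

Base term: filing date + 19 years → 29 December 2030.
Product Clearance Extension: 1536 days claimed exceeds the 1328-day cap, so +1328 days → 18 August 2034.
Applicant Delay Offset: −140 days → 31 March 2034.

March 31, 2034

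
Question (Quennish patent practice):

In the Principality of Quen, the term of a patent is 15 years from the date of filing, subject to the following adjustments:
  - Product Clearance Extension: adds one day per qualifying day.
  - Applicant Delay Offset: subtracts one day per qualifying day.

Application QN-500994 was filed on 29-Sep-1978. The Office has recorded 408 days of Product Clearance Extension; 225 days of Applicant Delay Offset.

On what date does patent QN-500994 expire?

March 31, 1994

Base term: filing date + 15 years → 29 September 1993.
Product Clearance Extension: +408 days → 11 November 1994.
Applicant Delay Offset: −225 days → 31 March 1994.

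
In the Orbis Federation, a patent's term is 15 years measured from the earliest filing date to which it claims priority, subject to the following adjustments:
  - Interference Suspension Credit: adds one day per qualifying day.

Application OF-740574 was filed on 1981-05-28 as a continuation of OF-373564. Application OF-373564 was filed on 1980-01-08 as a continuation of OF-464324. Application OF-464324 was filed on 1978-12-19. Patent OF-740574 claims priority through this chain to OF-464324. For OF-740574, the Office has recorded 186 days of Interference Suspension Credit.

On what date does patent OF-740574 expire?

1994-06-23

Earliest priority filing: 19 December 1978.
Base term: 19 December 1978 + 15 years → 19 December 1993.
Interference Suspension Credit: +186 days → 23 June 1994.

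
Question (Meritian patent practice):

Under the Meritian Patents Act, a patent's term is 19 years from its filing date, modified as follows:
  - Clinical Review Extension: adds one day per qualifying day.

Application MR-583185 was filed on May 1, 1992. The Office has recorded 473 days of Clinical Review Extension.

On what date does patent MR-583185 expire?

Base term: filing date + 19 years → 1 May 2011.
Clinical Review Extension: +473 days → 16 August 2012.

2012-08-16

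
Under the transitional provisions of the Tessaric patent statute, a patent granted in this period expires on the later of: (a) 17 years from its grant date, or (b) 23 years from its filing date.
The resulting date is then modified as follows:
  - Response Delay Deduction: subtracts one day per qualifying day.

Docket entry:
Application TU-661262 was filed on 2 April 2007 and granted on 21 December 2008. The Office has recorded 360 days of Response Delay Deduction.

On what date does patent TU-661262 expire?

(a) grant + 17 years → 21 December 2025.
(b) filing + 23 years → 2 April 2030.
Later of the two: 2 April 2030.
Response Delay Deduction: −360 days → 7 April 2029.

2029-04-07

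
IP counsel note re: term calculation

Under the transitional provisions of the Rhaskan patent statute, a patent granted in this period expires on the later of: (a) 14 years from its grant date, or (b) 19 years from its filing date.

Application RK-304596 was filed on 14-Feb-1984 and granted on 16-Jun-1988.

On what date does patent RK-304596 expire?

2003-02-14

(a) grant + 14 years → 16 June 2002.
(b) filing + 19 years → 14 February 2003.
Later of the two: 14 February 2003.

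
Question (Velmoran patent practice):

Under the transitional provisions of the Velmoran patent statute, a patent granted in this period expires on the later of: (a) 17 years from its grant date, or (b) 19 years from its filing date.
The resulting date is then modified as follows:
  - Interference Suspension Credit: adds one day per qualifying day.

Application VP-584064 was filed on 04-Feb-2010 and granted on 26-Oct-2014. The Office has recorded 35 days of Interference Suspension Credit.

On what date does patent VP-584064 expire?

November 30, 2031

(a) grant + 17 years → 26 October 2031.
(b) filing + 19 years → 4 February 2029.
Later of the two: 26 October 2031.
Interference Suspension Credit: +35 days → 30 November 2031.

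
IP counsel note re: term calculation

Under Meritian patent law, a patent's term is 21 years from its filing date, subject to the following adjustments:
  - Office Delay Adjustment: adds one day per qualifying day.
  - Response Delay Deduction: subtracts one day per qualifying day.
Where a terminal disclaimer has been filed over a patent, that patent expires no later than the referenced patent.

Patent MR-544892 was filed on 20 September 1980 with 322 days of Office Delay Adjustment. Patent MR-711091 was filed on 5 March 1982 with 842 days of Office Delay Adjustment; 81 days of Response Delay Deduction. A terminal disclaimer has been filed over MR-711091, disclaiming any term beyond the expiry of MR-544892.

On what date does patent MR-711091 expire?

August 8, 2002

Natural term of MR-711091:
  Base: filing + 21 years → 5 March 2003.
  Office Delay Adjustment: +842 days → 24 June 2005.
  Response Delay Deduction: −81 days → 4 April 2005.
Expiry of referenced patent MR-544892:
  Base: filing + 21 years → 20 September 2001.
  Office Delay Adjustment: +322 days → 8 August 2002.
Terminal disclaimer: MR-711091 expires on the earlier of 4 April 2005 and 8 August 2002.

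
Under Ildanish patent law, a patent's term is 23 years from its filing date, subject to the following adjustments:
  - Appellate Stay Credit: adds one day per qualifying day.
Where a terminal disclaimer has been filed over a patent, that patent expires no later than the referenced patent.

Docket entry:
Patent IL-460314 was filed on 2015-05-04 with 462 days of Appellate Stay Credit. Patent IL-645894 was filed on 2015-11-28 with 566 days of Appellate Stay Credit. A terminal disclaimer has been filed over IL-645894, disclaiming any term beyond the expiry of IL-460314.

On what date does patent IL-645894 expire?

August 9, 2039

Natural term of IL-645894:
  Base: filing + 23 years → 28 November 2038.
  Appellate Stay Credit: +566 days → 16 June 2040.
Expiry of referenced patent IL-460314:
  Base: filing + 23 years → 4 May 2038.
  Appellate Stay Credit: +462 days → 9 August 2039.
Terminal disclaimer: IL-645894 expires on the earlier of 16 June 2040 and 9 August 2039.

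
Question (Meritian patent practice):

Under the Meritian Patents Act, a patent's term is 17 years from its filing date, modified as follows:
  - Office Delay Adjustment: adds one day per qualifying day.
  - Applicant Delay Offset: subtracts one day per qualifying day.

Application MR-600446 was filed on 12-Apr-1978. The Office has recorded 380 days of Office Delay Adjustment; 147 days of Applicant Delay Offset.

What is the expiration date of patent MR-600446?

Base term: filing date + 17 years → 12 April 1995.
Office Delay Adjustment: +380 days → 26 April 1996.
Applicant Delay Offset: −147 days → 1 December 1995.

December 1, 1995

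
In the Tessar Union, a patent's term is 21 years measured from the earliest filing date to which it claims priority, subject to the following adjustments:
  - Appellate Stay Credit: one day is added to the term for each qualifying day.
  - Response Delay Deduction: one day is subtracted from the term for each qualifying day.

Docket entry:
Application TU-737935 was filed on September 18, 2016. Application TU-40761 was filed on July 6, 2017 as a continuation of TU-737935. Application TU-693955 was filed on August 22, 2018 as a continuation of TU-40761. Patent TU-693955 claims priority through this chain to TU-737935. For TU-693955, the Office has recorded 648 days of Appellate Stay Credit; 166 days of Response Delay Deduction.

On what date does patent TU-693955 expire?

Earliest priority filing: 18 September 2016.
Base term: 18 September 2016 + 21 years → 18 September 2037.
Appellate Stay Credit: +648 days → 28 June 2039.
Response Delay Deduction: −166 days → 13 January 2039.

2039-01-13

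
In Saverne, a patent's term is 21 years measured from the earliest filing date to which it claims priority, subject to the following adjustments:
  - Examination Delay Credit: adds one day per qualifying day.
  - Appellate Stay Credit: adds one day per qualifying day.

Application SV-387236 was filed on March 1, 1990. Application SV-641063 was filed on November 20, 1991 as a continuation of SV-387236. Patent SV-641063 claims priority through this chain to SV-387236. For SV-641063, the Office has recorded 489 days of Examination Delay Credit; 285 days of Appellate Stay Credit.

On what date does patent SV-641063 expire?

Earliest priority filing: 1 March 1990.
Base term: 1 March 1990 + 21 years → 1 March 2011.
Examination Delay Credit: +489 days → 2 July 2012.
Appellate Stay Credit: +285 days → 13 April 2013.

April 13, 2013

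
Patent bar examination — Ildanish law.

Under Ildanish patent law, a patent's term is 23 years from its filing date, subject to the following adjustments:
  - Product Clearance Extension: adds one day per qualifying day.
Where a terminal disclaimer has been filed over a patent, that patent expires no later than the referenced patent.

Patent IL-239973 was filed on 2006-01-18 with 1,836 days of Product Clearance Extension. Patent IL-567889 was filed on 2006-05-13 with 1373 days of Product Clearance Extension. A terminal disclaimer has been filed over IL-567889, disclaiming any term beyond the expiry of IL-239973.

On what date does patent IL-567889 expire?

Natural term of IL-567889:
  Base: filing + 23 years → 13 May 2029.
  Product Clearance Extension: +1373 days → 14 February 2033.
Expiry of referenced patent IL-239973:
  Base: filing + 23 years → 18 January 2029.
  Product Clearance Extension: +1836 days → 28 January 2034.
Terminal disclaimer: IL-567889 expires on the earlier of 14 February 2033 and 28 January 2034.

2033-02-14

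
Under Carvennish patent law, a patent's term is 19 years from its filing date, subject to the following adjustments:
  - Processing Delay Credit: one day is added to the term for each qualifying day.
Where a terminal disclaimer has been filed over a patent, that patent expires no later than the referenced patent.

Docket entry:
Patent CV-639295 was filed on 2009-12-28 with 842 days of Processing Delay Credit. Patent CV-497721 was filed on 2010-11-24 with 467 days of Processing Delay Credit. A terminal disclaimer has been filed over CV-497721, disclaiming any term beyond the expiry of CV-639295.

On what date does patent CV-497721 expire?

March 6, 2031

Natural term of CV-497721:
  Base: filing + 19 years → 24 November 2029.
  Processing Delay Credit: +467 days → 6 March 2031.
Expiry of referenced patent CV-639295:
  Base: filing + 19 years → 28 December 2028.
  Processing Delay Credit: +842 days → 19 April 2031.
Terminal disclaimer: CV-497721 expires on the earlier of 6 March 2031 and 19 April 2031.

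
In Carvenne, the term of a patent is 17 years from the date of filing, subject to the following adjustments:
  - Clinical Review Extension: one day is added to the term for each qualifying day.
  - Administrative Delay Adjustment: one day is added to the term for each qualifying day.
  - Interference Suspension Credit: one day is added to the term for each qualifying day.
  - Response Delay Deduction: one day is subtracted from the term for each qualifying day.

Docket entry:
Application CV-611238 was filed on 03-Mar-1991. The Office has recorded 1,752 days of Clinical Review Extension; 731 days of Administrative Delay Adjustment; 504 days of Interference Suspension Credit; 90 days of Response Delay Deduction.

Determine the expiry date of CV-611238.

February 7, 2016

Base term: filing date + 17 years → 3 March 2008.
Clinical Review Extension: +1752 days → 19 December 2012.
Administrative Delay Adjustment: +731 days → 20 December 2014.
Interference Suspension Credit: +504 days → 7 May 2016.
Response Delay Deduction: −90 days → 7 February 2016.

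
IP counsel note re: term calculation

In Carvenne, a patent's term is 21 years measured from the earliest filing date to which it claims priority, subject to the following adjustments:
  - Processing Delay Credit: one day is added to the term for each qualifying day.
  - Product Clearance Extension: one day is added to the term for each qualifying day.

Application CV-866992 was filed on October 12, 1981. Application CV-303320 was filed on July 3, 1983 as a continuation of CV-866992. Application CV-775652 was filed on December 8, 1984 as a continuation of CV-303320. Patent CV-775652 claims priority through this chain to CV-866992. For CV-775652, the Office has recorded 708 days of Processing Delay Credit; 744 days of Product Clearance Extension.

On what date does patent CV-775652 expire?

Earliest priority filing: 12 October 1981.
Base term: 12 October 1981 + 21 years → 12 October 2002.
Processing Delay Credit: +708 days → 19 September 2004.
Product Clearance Extension: +744 days → 3 October 2006.

2006-10-03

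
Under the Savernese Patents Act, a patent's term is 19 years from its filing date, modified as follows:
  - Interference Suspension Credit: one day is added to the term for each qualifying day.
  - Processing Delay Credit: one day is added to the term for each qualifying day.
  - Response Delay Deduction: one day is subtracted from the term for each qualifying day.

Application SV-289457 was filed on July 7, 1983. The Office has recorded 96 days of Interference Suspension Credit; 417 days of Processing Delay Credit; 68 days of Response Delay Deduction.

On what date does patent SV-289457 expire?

September 25, 2003

Base term: filing date + 19 years → 7 July 2002.
Interference Suspension Credit: +96 days → 11 October 2002.
Processing Delay Credit: +417 days → 2 December 2003.
Response Delay Deduction: −68 days → 25 September 2003.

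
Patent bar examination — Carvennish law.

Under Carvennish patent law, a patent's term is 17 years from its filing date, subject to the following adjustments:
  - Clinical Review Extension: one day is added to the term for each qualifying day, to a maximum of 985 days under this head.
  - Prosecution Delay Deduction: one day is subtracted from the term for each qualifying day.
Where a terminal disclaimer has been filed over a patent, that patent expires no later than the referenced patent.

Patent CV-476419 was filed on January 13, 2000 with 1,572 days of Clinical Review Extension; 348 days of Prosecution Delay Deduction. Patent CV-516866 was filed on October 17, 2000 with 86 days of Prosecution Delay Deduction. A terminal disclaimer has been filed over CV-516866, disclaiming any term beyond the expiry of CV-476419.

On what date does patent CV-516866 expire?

Natural term of CV-516866:
  Base: filing + 17 years → 17 October 2017.
  Prosecution Delay Deduction: −86 days → 23 July 2017.
Expiry of referenced patent CV-476419:
  Base: filing + 17 years → 13 January 2017.
  Clinical Review Extension: 1572 days claimed exceeds the 985-day cap, so +985 days → 25 September 2019.
  Prosecution Delay Deduction: −348 days → 12 October 2018.
Terminal disclaimer: CV-516866 expires on the earlier of 23 July 2017 and 12 October 2018.

2017-07-23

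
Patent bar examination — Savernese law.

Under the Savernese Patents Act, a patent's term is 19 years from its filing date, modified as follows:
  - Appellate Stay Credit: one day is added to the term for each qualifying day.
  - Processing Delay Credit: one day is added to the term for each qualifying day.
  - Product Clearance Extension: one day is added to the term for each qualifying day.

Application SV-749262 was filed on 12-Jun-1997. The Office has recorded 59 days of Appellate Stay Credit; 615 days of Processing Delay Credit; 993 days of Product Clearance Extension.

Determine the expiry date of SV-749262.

Base term: filing date + 19 years → 12 June 2016.
Appellate Stay Credit: +59 days → 10 August 2016.
Processing Delay Credit: +615 days → 17 April 2018.
Product Clearance Extension: +993 days → 4 January 2021.

2021-01-04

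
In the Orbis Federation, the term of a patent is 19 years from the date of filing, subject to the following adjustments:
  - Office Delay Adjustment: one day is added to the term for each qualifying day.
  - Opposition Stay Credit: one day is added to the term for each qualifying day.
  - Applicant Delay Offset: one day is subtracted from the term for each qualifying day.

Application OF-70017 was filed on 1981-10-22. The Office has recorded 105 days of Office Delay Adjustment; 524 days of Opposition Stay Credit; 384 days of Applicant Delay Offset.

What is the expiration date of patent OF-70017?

Base term: filing date + 19 years → 22 October 2000.
Office Delay Adjustment: +105 days → 4 February 2001.
Opposition Stay Credit: +524 days → 13 July 2002.
Applicant Delay Offset: −384 days → 24 June 2001.

June 24, 2001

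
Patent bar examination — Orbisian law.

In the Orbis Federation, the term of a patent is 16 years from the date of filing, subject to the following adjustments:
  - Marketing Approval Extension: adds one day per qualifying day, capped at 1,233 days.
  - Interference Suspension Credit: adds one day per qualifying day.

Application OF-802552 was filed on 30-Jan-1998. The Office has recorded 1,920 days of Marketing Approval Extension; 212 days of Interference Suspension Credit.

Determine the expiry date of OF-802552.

2018-01-14

Base term: filing date + 16 years → 30 January 2014.
Marketing Approval Extension: 1920 days claimed exceeds the 1233-day cap, so +1233 days → 16 June 2017.
Interference Suspension Credit: +212 days → 14 January 2018.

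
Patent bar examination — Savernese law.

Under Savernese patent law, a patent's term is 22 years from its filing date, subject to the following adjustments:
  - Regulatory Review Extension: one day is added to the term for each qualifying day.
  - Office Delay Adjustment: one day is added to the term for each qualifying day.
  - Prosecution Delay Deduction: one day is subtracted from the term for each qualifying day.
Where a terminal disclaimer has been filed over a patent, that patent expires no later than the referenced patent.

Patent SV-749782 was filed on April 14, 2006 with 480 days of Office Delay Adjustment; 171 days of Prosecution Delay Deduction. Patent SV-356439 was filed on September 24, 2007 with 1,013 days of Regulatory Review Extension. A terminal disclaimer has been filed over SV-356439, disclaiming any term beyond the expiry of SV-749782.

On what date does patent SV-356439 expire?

Natural term of SV-356439:
  Base: filing + 22 years → 24 September 2029.
  Regulatory Review Extension: +1013 days → 3 July 2032.
Expiry of referenced patent SV-749782:
  Base: filing + 22 years → 14 April 2028.
  Office Delay Adjustment: +480 days → 7 August 2029.
  Prosecution Delay Deduction: −171 days → 17 February 2029.
Terminal disclaimer: SV-356439 expires on the earlier of 3 July 2032 and 17 February 2029.

February 17, 2029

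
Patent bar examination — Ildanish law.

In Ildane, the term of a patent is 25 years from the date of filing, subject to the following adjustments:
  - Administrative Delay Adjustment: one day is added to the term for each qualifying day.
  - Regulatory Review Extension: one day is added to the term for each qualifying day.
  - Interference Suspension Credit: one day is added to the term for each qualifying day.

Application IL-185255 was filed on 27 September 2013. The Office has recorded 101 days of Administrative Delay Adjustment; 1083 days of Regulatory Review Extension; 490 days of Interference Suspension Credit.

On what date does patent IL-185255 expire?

Base term: filing date + 25 years → 27 September 2038.
Administrative Delay Adjustment: +101 days → 6 January 2039.
Regulatory Review Extension: +1083 days → 24 December 2041.
Interference Suspension Credit: +490 days → 28 April 2043.

2043-04-28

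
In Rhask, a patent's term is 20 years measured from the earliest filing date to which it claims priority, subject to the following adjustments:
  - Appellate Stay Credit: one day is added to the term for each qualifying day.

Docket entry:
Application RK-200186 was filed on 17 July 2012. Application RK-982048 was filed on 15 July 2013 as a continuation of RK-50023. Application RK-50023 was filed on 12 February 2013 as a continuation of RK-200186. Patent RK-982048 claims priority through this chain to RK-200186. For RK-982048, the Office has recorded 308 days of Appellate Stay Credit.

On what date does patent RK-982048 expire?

May 21, 2033

Earliest priority filing: 17 July 2012.
Base term: 17 July 2012 + 20 years → 17 July 2032.
Appellate Stay Credit: +308 days → 21 May 2033.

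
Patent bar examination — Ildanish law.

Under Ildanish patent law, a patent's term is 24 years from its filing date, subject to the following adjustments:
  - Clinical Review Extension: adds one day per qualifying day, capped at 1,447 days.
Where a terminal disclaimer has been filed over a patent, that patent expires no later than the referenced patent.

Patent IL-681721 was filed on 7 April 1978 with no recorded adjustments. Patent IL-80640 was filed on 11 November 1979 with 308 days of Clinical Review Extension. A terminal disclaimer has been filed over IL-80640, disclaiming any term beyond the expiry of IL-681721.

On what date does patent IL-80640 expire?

Natural term of IL-80640:
  Base: filing + 24 years → 11 November 2003.
  Clinical Review Extension: 308 days (within the 1447-day cap) → +308 days → 14 September 2004.
Expiry of referenced patent IL-681721:
  Base: filing + 24 years → 7 April 2002.
Terminal disclaimer: IL-80640 expires on the earlier of 14 September 2004 and 7 April 2002.

2002-04-07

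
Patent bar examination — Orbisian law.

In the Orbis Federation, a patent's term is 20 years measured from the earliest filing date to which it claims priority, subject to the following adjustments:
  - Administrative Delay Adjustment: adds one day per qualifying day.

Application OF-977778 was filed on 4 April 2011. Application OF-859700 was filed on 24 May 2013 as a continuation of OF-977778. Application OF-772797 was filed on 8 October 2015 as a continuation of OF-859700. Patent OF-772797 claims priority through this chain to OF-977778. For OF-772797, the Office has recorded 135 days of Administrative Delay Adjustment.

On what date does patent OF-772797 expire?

August 17, 2031

Earliest priority filing: 4 April 2011.
Base term: 4 April 2011 + 20 years → 4 April 2031.
Administrative Delay Adjustment: +135 days → 17 August 2031.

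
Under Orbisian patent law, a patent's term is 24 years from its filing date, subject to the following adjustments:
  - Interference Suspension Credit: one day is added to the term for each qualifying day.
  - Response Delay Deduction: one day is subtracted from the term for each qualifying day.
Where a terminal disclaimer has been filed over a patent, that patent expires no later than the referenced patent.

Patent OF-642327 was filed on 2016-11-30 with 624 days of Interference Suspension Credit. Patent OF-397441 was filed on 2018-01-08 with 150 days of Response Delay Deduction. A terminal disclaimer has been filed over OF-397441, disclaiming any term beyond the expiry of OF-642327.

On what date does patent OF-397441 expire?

Natural term of OF-397441:
  Base: filing + 24 years → 8 January 2042.
  Response Delay Deduction: −150 days → 11 August 2041.
Expiry of referenced patent OF-642327:
  Base: filing + 24 years → 30 November 2040.
  Interference Suspension Credit: +624 days → 16 August 2042.
Terminal disclaimer: OF-397441 expires on the earlier of 11 August 2041 and 16 August 2042.

August 11, 2041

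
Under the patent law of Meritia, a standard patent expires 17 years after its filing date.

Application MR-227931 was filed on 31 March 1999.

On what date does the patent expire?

March 31, 2016

Filing date + 17 years → 31 March 2016.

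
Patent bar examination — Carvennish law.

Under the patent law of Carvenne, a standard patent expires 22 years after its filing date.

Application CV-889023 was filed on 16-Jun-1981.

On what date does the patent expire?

2003-06-16

Filing date + 22 years → 16 June 2003.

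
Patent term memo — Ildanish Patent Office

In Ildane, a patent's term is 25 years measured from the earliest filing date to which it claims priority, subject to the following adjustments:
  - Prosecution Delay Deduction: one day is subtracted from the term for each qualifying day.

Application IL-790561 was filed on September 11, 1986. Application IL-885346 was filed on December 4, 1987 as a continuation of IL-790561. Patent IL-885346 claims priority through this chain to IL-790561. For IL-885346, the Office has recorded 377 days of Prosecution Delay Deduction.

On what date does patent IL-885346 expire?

August 30, 2010

Earliest priority filing: 11 September 1986.
Base term: 11 September 1986 + 25 years → 11 September 2011.
Prosecution Delay Deduction: −377 days → 30 August 2010.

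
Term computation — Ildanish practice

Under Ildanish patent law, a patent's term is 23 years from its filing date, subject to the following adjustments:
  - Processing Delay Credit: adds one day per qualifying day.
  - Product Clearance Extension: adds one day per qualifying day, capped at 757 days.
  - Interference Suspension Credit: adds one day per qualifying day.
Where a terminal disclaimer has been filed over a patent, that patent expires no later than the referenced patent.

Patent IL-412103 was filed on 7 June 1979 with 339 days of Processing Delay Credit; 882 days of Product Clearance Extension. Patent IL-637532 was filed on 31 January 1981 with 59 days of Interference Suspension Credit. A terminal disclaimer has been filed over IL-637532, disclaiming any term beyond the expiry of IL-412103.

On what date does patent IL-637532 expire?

2004-03-30

Natural term of IL-637532:
  Base: filing + 23 years → 31 January 2004.
  Interference Suspension Credit: +59 days → 30 March 2004.
Expiry of referenced patent IL-412103:
  Base: filing + 23 years → 7 June 2002.
  Processing Delay Credit: +339 days → 12 May 2003.
  Product Clearance Extension: 882 days claimed exceeds the 757-day cap, so +757 days → 7 June 2005.
Terminal disclaimer: IL-637532 expires on the earlier of 30 March 2004 and 7 June 2005.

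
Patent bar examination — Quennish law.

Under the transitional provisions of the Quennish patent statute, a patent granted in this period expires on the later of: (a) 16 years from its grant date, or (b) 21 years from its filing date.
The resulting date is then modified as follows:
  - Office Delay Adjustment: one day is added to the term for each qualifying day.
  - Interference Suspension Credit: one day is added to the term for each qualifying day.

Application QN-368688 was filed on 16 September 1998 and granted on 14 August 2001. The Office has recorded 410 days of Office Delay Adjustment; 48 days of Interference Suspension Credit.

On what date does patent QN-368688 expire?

December 17, 2020

(a) grant + 16 years → 14 August 2017.
(b) filing + 21 years → 16 September 2019.
Later of the two: 16 September 2019.
Office Delay Adjustment: +410 days → 30 October 2020.
Interference Suspension Credit: +48 days → 17 December 2020.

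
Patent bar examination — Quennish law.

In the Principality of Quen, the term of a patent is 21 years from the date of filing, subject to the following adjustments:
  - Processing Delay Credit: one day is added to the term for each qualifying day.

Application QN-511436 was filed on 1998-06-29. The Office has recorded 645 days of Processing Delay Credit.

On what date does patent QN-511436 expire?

Base term: filing date + 21 years → 29 June 2019.
Processing Delay Credit: +645 days → 4 April 2021.

April 4, 2021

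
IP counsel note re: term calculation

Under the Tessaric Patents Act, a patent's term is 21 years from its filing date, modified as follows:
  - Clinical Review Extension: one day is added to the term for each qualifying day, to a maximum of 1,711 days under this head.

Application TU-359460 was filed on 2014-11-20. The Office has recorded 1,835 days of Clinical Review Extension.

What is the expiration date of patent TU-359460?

Base term: filing date + 21 years → 20 November 2035.
Clinical Review Extension: 1835 days claimed exceeds the 1711-day cap, so +1711 days → 27 July 2040.

2040-07-27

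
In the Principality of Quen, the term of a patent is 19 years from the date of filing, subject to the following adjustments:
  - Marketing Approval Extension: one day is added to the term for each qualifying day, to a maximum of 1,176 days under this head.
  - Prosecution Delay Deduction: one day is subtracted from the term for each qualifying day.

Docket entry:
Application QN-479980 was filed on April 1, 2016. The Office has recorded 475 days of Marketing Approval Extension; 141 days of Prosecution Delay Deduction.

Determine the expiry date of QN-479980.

February 29, 2036

Base term: filing date + 19 years → 1 April 2035.
Marketing Approval Extension: 475 days (within the 1176-day cap) → +475 days → 19 July 2036.
Prosecution Delay Deduction: −141 days → 29 February 2036.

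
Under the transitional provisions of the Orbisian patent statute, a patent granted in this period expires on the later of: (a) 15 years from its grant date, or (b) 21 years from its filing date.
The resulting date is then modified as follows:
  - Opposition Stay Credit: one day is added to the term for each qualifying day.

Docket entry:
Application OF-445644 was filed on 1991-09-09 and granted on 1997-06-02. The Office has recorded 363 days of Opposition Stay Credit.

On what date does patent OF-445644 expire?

(a) grant + 15 years → 2 June 2012.
(b) filing + 21 years → 9 September 2012.
Later of the two: 9 September 2012.
Opposition Stay Credit: +363 days → 7 September 2013.

2013-09-07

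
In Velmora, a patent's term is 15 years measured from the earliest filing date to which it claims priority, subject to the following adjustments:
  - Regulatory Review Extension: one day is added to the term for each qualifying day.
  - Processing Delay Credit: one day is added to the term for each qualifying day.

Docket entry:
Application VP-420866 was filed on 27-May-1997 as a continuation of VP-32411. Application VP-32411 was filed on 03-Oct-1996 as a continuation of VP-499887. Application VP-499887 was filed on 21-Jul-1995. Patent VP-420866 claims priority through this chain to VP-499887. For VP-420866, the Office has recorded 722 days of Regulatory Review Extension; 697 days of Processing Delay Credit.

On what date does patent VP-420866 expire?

June 9, 2014

Earliest priority filing: 21 July 1995.
Base term: 21 July 1995 + 15 years → 21 July 2010.
Regulatory Review Extension: +722 days → 12 July 2012.
Processing Delay Credit: +697 days → 9 June 2014.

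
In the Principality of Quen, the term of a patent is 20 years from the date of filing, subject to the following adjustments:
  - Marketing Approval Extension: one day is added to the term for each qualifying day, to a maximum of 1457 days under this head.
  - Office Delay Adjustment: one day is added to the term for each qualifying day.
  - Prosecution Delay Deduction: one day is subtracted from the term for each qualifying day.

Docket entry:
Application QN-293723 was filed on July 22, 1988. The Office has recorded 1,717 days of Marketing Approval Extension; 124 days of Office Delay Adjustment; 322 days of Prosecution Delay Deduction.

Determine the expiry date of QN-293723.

January 2, 2012

Base term: filing date + 20 years → 22 July 2008.
Marketing Approval Extension: 1717 days claimed exceeds the 1457-day cap, so +1457 days → 18 July 2012.
Office Delay Adjustment: +124 days → 19 November 2012.
Prosecution Delay Deduction: −322 days → 2 January 2012.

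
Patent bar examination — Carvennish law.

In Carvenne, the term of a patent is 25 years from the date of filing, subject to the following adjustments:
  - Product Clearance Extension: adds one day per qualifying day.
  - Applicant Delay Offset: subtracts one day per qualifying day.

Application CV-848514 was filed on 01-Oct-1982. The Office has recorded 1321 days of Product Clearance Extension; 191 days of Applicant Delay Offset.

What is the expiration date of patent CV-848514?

November 4, 2010

Base term: filing date + 25 years → 1 October 2007.
Product Clearance Extension: +1321 days → 14 May 2011.
Applicant Delay Offset: −191 days → 4 November 2010.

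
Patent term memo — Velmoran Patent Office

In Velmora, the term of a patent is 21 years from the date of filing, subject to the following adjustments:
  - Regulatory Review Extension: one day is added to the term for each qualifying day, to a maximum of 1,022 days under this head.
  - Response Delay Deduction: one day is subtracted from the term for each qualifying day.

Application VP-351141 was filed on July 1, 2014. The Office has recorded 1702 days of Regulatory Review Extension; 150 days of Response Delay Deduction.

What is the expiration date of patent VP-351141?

November 19, 2037

Base term: filing date + 21 years → 1 July 2035.
Regulatory Review Extension: 1702 days claimed exceeds the 1022-day cap, so +1022 days → 18 April 2038.
Response Delay Deduction: −150 days → 19 November 2037.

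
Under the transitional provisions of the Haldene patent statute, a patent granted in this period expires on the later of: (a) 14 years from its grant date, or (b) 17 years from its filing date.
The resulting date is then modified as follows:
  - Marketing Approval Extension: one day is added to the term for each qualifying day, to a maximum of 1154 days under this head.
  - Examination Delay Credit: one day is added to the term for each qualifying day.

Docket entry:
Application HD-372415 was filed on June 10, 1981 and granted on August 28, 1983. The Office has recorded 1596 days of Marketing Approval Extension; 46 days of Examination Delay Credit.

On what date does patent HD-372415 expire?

(a) grant + 14 years → 28 August 1997.
(b) filing + 17 years → 10 June 1998.
Later of the two: 10 June 1998.
Marketing Approval Extension: 1596 days claimed exceeds the 1154-day cap, so +1154 days → 7 August 2001.
Examination Delay Credit: +46 days → 22 September 2001.

September 22, 2001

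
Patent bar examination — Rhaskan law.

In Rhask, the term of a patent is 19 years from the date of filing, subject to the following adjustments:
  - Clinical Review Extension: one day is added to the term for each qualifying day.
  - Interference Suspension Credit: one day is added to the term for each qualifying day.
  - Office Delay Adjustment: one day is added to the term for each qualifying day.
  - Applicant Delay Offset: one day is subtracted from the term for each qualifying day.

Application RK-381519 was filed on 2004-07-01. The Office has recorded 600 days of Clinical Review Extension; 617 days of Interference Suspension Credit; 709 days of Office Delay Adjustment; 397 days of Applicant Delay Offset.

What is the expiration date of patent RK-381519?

Base term: filing date + 19 years → 1 July 2023.
Clinical Review Extension: +600 days → 20 February 2025.
Interference Suspension Credit: +617 days → 30 October 2026.
Office Delay Adjustment: +709 days → 8 October 2028.
Applicant Delay Offset: −397 days → 7 September 2027.

September 7, 2027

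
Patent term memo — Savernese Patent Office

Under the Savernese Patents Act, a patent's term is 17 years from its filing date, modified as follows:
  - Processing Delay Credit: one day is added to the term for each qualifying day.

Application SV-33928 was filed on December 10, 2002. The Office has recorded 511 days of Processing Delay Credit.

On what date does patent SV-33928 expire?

May 4, 2021

Base term: filing date + 17 years → 10 December 2019.
Processing Delay Credit: +511 days → 4 May 2021.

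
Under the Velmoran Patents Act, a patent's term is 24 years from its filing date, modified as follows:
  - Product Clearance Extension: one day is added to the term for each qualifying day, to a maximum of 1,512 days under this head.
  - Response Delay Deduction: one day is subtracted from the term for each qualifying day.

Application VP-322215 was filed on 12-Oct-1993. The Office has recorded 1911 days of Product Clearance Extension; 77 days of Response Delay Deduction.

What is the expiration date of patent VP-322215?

Base term: filing date + 24 years → 12 October 2017.
Product Clearance Extension: 1911 days claimed exceeds the 1512-day cap, so +1512 days → 2 December 2021.
Response Delay Deduction: −77 days → 16 September 2021.

2021-09-16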